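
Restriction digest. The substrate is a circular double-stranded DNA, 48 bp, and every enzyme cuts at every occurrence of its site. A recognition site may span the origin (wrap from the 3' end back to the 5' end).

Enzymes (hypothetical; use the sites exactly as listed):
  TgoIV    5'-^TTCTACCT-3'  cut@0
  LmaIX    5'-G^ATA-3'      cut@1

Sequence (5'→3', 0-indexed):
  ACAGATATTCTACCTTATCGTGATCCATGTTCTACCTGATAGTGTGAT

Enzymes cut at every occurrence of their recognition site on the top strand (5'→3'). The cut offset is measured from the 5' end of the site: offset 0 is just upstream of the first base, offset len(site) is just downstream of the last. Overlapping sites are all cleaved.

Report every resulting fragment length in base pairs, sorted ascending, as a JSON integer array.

Site scan:
  TgoIV (TTCTACCT, off=0): starts [7, 29] → cuts [7, 29]
  LmaIX (GATA, off=1): starts [3, 37, 45] → cuts [4, 38, 46]

Pooled cuts: [4, 7, 29, 38, 46]

Fragment lengths:
  4→7: 3 bp
  7→29: 22 bp
  29→38: 9 bp
  38→46: 8 bp
  46→4 (wrap): 48-46+4 = 6 bp

[3,6,8,9,22]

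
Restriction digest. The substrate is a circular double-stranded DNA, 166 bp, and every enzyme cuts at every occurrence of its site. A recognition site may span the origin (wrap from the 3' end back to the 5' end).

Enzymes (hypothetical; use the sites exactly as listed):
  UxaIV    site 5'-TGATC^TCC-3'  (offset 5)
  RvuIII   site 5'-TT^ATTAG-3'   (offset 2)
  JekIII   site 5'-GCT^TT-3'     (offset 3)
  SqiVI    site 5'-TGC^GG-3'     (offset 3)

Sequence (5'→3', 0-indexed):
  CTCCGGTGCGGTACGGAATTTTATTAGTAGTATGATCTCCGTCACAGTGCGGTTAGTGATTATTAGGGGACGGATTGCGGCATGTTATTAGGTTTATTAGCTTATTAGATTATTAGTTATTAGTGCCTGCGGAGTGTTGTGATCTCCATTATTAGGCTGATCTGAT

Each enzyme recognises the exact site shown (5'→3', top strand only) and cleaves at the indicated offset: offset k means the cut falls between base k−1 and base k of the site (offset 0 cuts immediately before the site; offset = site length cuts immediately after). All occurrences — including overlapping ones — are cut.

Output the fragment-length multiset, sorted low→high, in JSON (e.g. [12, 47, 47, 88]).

[6,7,8,8,8,8,9,11,12,13,13,14,15,17,17]

Site scan:
  UxaIV (TGATCTCC, off=5): starts [32, 139, 162] → cuts [1, 37, 144]
  RvuIII (TTATTAG, off=2): starts [20, 59, 84, 93, 101, 109, 116, 148] → cuts [22, 61, 86, 95, 103, 111, 118, 150]
  JekIII (GCTTT, off=3): no sites
  SqiVI (TGCGG, off=3): starts [6, 47, 75, 127] → cuts [9, 50, 78, 130]

All cut coordinates (distinct, sorted): [1, 9, 22, 37, 50, 61, 78, 86, 95, 103, 111, 118, 130, 144, 150]

Fragments:
  1→9: 8 bp
  9→22: 13 bp
  22→37: 15 bp
  37→50: 13 bp
  50→61: 11 bp
  61→78: 17 bp
  78→86: 8 bp
  86→95: 9 bp
  95→103: 8 bp
  103→111: 8 bp
  111→118: 7 bp
  118→130: 12 bp
  130→144: 14 bp
  144→150: 6 bp
  150→1 (wrap): 166-150+1 = 17 bp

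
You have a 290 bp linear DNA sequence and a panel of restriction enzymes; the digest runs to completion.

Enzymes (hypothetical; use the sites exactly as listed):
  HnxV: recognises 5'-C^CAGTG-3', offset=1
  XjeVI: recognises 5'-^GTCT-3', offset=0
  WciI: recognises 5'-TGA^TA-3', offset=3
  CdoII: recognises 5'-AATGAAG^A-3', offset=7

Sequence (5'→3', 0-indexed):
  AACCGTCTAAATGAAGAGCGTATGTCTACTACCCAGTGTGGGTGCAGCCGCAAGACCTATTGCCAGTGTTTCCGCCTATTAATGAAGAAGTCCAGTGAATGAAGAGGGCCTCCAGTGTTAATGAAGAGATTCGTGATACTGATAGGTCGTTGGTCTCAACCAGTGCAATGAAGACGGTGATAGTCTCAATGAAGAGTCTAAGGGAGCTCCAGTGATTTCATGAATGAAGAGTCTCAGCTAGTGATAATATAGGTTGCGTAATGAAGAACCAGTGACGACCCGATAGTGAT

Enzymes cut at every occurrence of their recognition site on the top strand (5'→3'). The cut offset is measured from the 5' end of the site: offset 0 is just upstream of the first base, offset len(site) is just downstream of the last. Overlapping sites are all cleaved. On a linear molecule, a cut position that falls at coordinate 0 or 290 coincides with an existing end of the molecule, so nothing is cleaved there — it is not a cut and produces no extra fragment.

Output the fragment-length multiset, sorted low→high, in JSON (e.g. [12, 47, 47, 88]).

Scan for sites:
  HnxV (CCAGTG, off=1): starts [32, 62, 91, 111, 159, 208, 268] → cuts [33, 63, 92, 112, 160, 209, 269]
  XjeVI (GTCT, off=0): starts [4, 23, 152, 182, 195, 230] → cuts [4, 23, 152, 182, 195, 230]
  WciI (TGATA, off=3): starts [133, 139, 177, 241] → cuts [136, 142, 180, 244]
  CdoII (AATGAAGA, off=7): starts [9, 80, 97, 119, 166, 187, 222, 259] → cuts [16, 87, 104, 126, 173, 194, 229, 266]

All cut coordinates (distinct, sorted): [4, 16, 23, 33, 63, 87, 92, 104, 112, 126, 136, 142, 152, 160, 173, 180, 182, 194, 195, 209, 229, 230, 244, 266, 269]

Fragments:
  [0,4): 4 bp
  [4,16): 12 bp
  [16,23): 7 bp
  [23,33): 10 bp
  [33,63): 30 bp
  [63,87): 24 bp
  [87,92): 5 bp
  [92,104): 12 bp
  [104,112): 8 bp
  [112,126): 14 bp
  [126,136): 10 bp
  [136,142): 6 bp
  [142,152): 10 bp
  [152,160): 8 bp
  [160,173): 13 bp
  [173,180): 7 bp
  [180,182): 2 bp
  [182,194): 12 bp
  [194,195): 1 bp
  [195,209): 14 bp
  [209,229): 20 bp
  [229,230): 1 bp
  [230,244): 14 bp
  [244,266): 22 bp
  [266,269): 3 bp
  [269,290): 21 bp

[1,1,2,3,4,5,6,7,7,8,8,10,10,10,12,12,12,13,14,14,14,20,21,22,24,30]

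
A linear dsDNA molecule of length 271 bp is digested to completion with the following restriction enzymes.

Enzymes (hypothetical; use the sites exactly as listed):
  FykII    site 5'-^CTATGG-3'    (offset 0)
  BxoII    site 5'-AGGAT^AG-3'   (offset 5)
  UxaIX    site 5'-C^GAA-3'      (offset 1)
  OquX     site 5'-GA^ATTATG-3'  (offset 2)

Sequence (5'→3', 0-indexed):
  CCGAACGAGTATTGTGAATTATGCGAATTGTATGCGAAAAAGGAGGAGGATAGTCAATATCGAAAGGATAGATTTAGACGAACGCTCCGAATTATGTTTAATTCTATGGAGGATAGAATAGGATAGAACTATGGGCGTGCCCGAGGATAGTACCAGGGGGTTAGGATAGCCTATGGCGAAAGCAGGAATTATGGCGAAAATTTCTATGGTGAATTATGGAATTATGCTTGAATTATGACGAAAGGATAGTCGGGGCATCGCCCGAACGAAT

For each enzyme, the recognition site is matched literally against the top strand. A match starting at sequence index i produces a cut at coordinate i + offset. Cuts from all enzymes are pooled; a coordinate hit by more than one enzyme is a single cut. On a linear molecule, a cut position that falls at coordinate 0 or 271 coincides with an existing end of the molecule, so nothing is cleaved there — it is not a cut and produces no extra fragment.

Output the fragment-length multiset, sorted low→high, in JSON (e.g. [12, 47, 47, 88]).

Per-enzyme occurrences:
  FykII CTATGG/0: at [103, 128, 170, 203] ⇒ [103, 128, 170, 203]
  BxoII AGGATAG/5: at [46, 64, 109, 119, 143, 162, 242] ⇒ [51, 69, 114, 124, 148, 167, 247]
  UxaIX CGAA/1: at [1, 23, 34, 60, 78, 87, 176, 194, 238, 262, 266] ⇒ [2, 24, 35, 61, 79, 88, 177, 195, 239, 263, 267]
  OquX GAATTATG/2: at [15, 88, 185, 210, 218, 229] ⇒ [17, 90, 187, 212, 220, 231]

All cut coordinates (distinct, sorted): [2, 17, 24, 35, 51, 61, 69, 79, 88, 90, 103, 114, 124, 128, 148, 167, 170, 177, 187, 195, 203, 212, 220, 231, 239, 247, 263, 267]

Fragments:
  [0,2): 2 bp
  [2,17): 15 bp
  [17,24): 7 bp
  [24,35): 11 bp
  [35,51): 16 bp
  [51,61): 10 bp
  [61,69): 8 bp
  [69,79): 10 bp
  [79,88): 9 bp
  [88,90): 2 bp
  [90,103): 13 bp
  [103,114): 11 bp
  [114,124): 10 bp
  [124,128): 4 bp
  [128,148): 20 bp
  [148,167): 19 bp
  [167,170): 3 bp
  [170,177): 7 bp
  [177,187): 10 bp
  [187,195): 8 bp
  [195,203): 8 bp
  [203,212): 9 bp
  [212,220): 8 bp
  [220,231): 11 bp
  [231,239): 8 bp
  [239,247): 8 bp
  [247,263): 16 bp
  [263,267): 4 bp
  [267,271): 4 bp

[2,2,3,4,4,4,7,7,8,8,8,8,8,8,9,9,10,10,10,10,11,11,11,13,15,16,16,19,20]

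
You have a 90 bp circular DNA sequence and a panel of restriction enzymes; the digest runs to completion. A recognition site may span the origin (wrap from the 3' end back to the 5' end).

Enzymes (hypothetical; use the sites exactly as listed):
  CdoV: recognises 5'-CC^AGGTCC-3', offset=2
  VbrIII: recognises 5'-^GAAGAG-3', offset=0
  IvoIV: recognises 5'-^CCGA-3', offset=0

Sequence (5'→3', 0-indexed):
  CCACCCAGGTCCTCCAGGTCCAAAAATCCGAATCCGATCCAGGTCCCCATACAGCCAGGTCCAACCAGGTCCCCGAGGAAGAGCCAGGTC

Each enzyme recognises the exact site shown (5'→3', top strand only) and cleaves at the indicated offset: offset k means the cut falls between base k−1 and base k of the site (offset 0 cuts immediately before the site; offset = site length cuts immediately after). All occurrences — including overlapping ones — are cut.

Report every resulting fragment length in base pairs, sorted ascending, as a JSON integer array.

Scan for sites:
  CdoV (CCAGGTCC, off=2): starts [4, 13, 38, 54, 64, 83] → cuts [6, 15, 40, 56, 66, 85]
  VbrIII (GAAGAG, off=0): starts [77] → cuts [77]
  IvoIV (CCGA, off=0): starts [27, 33, 72] → cuts [27, 33, 72]

All cut coordinates (distinct, sorted): [6, 15, 27, 33, 40, 56, 66, 72, 77, 85]

Fragment lengths:
  6→15: 9 bp
  15→27: 12 bp
  27→33: 6 bp
  33→40: 7 bp
  40→56: 16 bp
  56→66: 10 bp
  66→72: 6 bp
  72→77: 5 bp
  77→85: 8 bp
  85→6 (wrap): 90-85+6 = 11 bp

[5,6,6,7,8,9,10,11,12,16]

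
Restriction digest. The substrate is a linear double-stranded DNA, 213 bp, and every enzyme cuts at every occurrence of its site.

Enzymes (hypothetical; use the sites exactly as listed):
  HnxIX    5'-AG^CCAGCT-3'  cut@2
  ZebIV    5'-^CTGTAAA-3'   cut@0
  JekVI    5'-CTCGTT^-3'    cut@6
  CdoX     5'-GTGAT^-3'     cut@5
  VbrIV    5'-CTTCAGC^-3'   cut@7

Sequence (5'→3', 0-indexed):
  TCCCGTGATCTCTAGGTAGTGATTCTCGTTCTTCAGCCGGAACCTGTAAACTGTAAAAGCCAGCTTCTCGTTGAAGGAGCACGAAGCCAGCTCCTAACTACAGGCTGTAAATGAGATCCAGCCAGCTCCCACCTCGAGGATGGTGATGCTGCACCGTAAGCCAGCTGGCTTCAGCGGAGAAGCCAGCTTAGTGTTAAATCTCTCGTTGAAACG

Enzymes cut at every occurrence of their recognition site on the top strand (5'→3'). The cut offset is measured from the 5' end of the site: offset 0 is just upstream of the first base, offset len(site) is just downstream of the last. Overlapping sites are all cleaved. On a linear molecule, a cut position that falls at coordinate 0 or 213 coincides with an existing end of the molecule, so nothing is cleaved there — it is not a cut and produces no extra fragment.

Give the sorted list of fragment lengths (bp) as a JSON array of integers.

Site scan:
  HnxIX AGCCAGCT/2: at [57, 84, 119, 158, 180] ⇒ [59, 86, 121, 160, 182]
  ZebIV CTGTAAA/0: at [43, 50, 104] ⇒ [43, 50, 104]
  JekVI CTCGTT/6: at [24, 66, 201] ⇒ [30, 72, 207]
  CdoX GTGAT/5: at [4, 18, 142] ⇒ [9, 23, 147]
  VbrIV CTTCAGC/7: at [30, 168] ⇒ [37, 175]

All cut coordinates (distinct, sorted): [9, 23, 30, 37, 43, 50, 59, 72, 86, 104, 121, 147, 160, 175, 182, 207]

Fragments:
  [0,9): 9 bp
  [9,23): 14 bp
  [23,30): 7 bp
  [30,37): 7 bp
  [37,43): 6 bp
  [43,50): 7 bp
  [50,59): 9 bp
  [59,72): 13 bp
  [72,86): 14 bp
  [86,104): 18 bp
  [104,121): 17 bp
  [121,147): 26 bp
  [147,160): 13 bp
  [160,175): 15 bp
  [175,182): 7 bp
  [182,207): 25 bp
  [207,213): 6 bp

[6,6,7,7,7,7,9,9,13,13,14,14,15,17,18,25,26]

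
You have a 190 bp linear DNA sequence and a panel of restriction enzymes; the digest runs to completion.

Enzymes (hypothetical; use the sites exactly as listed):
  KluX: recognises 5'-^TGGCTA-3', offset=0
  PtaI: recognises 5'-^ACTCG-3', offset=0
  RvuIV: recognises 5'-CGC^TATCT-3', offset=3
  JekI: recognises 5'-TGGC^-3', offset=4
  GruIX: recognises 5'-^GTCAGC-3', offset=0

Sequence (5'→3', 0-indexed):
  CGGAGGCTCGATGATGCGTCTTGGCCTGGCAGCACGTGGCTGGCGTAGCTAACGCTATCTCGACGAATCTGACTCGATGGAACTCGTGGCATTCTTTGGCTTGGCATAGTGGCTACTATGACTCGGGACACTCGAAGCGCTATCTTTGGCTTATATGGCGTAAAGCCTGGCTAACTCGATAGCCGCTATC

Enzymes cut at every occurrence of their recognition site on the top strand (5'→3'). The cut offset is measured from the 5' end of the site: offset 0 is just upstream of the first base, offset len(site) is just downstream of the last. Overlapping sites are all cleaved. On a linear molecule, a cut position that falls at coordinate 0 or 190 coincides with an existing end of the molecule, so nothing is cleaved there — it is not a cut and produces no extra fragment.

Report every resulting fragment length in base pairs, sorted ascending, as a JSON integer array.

[2,4,4,4,4,5,5,7,8,9,9,9,10,10,10,10,11,11,16,17,25]

Scan for sites:
  KluX (TGGCTA, off=0): starts [109, 167] → cuts [109, 167]
  PtaI (ACTCG, off=0): starts [71, 81, 120, 129, 173] → cuts [71, 81, 120, 129, 173]
  RvuIV (CGCTATCT, off=3): starts [52, 137] → cuts [55, 140]
  JekI (TGGC, off=4): starts [21, 26, 36, 40, 86, 96, 101, 109, 146, 155, 167] → cuts [25, 30, 40, 44, 90, 100, 105, 113, 150, 159, 171]
  GruIX (GTCAGC, off=0): no sites

All cut coordinates (distinct, sorted): [25, 30, 40, 44, 55, 71, 81, 90, 100, 105, 109, 113, 120, 129, 140, 150, 159, 167, 171, 173]

Fragments:
  [0,25): 25 bp
  [25,30): 5 bp
  [30,40): 10 bp
  [40,44): 4 bp
  [44,55): 11 bp
  [55,71): 16 bp
  [71,81): 10 bp
  [81,90): 9 bp
  [90,100): 10 bp
  [100,105): 5 bp
  [105,109): 4 bp
  [109,113): 4 bp
  [113,120): 7 bp
  [120,129): 9 bp
  [129,140): 11 bp
  [140,150): 10 bp
  [150,159): 9 bp
  [159,167): 8 bp
  [167,171): 4 bp
  [171,173): 2 bp
  [173,190): 17 bp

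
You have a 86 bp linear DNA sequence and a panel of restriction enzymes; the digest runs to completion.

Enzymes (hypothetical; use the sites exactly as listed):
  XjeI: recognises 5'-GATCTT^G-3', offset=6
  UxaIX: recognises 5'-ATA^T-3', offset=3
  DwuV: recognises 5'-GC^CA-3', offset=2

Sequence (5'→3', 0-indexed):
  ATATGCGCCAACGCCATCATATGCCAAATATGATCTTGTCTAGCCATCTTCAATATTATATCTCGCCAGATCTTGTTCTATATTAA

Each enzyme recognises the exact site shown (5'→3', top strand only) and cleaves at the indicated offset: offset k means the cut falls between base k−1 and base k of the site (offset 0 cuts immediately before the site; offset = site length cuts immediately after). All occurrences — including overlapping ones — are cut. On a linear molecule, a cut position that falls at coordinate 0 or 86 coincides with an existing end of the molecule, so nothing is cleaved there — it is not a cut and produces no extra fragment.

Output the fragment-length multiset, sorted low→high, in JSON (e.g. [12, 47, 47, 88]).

[3,3,4,5,5,6,6,6,7,7,7,8,8,11]

Per-enzyme occurrences:
  XjeI GATCTTG/6: at [31, 68] ⇒ [37, 74]
  UxaIX ATAT/3: at [0, 18, 27, 52, 57, 79] ⇒ [3, 21, 30, 55, 60, 82]
  DwuV GCCA/2: at [6, 12, 22, 42, 64] ⇒ [8, 14, 24, 44, 66]

Pooled cuts: [3, 8, 14, 21, 24, 30, 37, 44, 55, 60, 66, 74, 82]

Fragment lengths:
  [0,3): 3 bp
  [3,8): 5 bp
  [8,14): 6 bp
  [14,21): 7 bp
  [21,24): 3 bp
  [24,30): 6 bp
  [30,37): 7 bp
  [37,44): 7 bp
  [44,55): 11 bp
  [55,60): 5 bp
  [60,66): 6 bp
  [66,74): 8 bp
  [74,82): 8 bp
  [82,86): 4 bp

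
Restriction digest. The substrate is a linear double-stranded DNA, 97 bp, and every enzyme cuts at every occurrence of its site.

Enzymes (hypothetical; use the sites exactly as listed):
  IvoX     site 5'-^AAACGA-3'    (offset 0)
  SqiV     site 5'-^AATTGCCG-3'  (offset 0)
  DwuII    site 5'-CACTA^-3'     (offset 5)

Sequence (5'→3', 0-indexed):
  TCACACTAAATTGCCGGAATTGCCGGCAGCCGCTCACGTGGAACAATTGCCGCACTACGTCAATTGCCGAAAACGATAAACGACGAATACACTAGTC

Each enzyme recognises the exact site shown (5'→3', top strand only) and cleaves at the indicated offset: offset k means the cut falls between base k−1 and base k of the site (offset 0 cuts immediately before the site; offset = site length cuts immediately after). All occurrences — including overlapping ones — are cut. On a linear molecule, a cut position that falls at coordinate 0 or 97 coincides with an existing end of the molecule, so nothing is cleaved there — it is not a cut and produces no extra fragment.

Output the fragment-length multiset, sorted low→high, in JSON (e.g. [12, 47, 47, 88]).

Site scan:
  IvoX (AAACGA, off=0): starts [70, 77] → cuts [70, 77]
  SqiV (AATTGCCG, off=0): starts [8, 17, 44, 61] → cuts [8, 17, 44, 61]
  DwuII (CACTA, off=5): starts [3, 52, 89] → cuts [8, 57, 94]

All cut coordinates (distinct, sorted): [8, 17, 44, 57, 61, 70, 77, 94]

Fragment lengths:
  [0,8): 8 bp
  [8,17): 9 bp
  [17,44): 27 bp
  [44,57): 13 bp
  [57,61): 4 bp
  [61,70): 9 bp
  [70,77): 7 bp
  [77,94): 17 bp
  [94,97): 3 bp

[3,4,7,8,9,9,13,17,27]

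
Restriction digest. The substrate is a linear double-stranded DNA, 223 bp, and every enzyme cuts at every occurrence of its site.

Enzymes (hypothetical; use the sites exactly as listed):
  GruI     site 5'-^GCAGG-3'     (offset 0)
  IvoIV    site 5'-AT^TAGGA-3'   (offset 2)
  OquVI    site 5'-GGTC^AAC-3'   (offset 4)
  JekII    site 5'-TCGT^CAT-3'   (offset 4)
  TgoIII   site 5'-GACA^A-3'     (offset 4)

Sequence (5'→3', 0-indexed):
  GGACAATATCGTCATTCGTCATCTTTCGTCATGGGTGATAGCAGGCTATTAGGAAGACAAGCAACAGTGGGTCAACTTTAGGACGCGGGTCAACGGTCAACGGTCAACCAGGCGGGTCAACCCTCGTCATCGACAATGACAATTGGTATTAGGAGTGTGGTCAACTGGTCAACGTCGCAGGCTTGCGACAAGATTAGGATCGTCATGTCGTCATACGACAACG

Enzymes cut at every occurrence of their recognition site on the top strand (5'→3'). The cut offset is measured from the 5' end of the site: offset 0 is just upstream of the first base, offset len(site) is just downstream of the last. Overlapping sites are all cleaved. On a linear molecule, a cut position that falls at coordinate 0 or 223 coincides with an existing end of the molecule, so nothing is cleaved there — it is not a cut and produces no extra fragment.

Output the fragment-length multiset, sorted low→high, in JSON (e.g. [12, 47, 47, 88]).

Per-enzyme occurrences:
  GruI (GCAGG, off=0): starts [40, 176] → cuts [40, 176]
  IvoIV (ATTAGGA, off=2): starts [47, 147, 192] → cuts [49, 149, 194]
  OquVI (GGTCAAC, off=4): starts [69, 87, 94, 101, 114, 158, 166] → cuts [73, 91, 98, 105, 118, 162, 170]
  JekII (TCGTCAT, off=4): starts [8, 15, 25, 123, 199, 207] → cuts [12, 19, 29, 127, 203, 211]
  TgoIII (GACAA, off=4): starts [1, 55, 131, 137, 186, 216] → cuts [5, 59, 135, 141, 190, 220]

Pooled cuts: [5, 12, 19, 29, 40, 49, 59, 73, 91, 98, 105, 118, 127, 135, 141, 149, 162, 170, 176, 190, 194, 203, 211, 220]

Fragments:
  [0,5): 5 bp
  [5,12): 7 bp
  [12,19): 7 bp
  [19,29): 10 bp
  [29,40): 11 bp
  [40,49): 9 bp
  [49,59): 10 bp
  [59,73): 14 bp
  [73,91): 18 bp
  [91,98): 7 bp
  [98,105): 7 bp
  [105,118): 13 bp
  [118,127): 9 bp
  [127,135): 8 bp
  [135,141): 6 bp
  [141,149): 8 bp
  [149,162): 13 bp
  [162,170): 8 bp
  [170,176): 6 bp
  [176,190): 14 bp
  [190,194): 4 bp
  [194,203): 9 bp
  [203,211): 8 bp
  [211,220): 9 bp
  [220,223): 3 bp

[3,4,5,6,6,7,7,7,7,8,8,8,8,9,9,9,9,10,10,11,13,13,14,14,18]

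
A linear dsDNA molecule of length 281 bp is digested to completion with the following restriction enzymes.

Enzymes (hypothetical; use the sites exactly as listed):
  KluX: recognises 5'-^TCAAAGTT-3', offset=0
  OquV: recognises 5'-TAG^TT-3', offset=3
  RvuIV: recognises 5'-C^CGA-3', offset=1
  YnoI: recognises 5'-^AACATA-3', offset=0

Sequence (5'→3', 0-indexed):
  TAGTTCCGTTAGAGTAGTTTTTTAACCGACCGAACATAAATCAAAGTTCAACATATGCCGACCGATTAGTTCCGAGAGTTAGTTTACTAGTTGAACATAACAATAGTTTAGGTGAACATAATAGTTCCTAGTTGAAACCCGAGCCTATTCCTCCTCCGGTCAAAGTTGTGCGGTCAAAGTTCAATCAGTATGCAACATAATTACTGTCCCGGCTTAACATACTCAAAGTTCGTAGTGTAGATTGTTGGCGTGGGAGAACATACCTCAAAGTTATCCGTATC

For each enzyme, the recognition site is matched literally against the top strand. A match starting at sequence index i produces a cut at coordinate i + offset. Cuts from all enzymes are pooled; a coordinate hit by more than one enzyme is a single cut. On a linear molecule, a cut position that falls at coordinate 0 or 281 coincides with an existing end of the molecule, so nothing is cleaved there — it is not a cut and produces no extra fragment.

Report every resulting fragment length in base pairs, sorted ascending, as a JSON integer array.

[2,3,3,3,4,4,7,7,7,8,8,8,8,8,9,9,9,10,10,13,14,14,17,20,20,22,34]

Site scan:
  KluX TCAAAGTT/0: at [40, 159, 173, 222, 264] ⇒ [40, 159, 173, 222, 264]
  OquV TAGTT/3: at [0, 14, 66, 79, 87, 103, 121, 128] ⇒ [3, 17, 69, 82, 90, 106, 124, 131]
  RvuIV CCGA/1: at [25, 29, 57, 61, 71, 138] ⇒ [26, 30, 58, 62, 72, 139]
  YnoI AACATA/0: at [32, 49, 93, 114, 193, 215, 256] ⇒ [32, 49, 93, 114, 193, 215, 256]

All cut coordinates (distinct, sorted): [3, 17, 26, 30, 32, 40, 49, 58, 62, 69, 72, 82, 90, 93, 106, 114, 124, 131, 139, 159, 173, 193, 215, 222, 256, 264]

Fragment lengths:
  [0,3): 3 bp
  [3,17): 14 bp
  [17,26): 9 bp
  [26,30): 4 bp
  [30,32): 2 bp
  [32,40): 8 bp
  [40,49): 9 bp
  [49,58): 9 bp
  [58,62): 4 bp
  [62,69): 7 bp
  [69,72): 3 bp
  [72,82): 10 bp
  [82,90): 8 bp
  [90,93): 3 bp
  [93,106): 13 bp
  [106,114): 8 bp
  [114,124): 10 bp
  [124,131): 7 bp
  [131,139): 8 bp
  [139,159): 20 bp
  [159,173): 14 bp
  [173,193): 20 bp
  [193,215): 22 bp
  [215,222): 7 bp
  [222,256): 34 bp
  [256,264): 8 bp
  [264,281): 17 bp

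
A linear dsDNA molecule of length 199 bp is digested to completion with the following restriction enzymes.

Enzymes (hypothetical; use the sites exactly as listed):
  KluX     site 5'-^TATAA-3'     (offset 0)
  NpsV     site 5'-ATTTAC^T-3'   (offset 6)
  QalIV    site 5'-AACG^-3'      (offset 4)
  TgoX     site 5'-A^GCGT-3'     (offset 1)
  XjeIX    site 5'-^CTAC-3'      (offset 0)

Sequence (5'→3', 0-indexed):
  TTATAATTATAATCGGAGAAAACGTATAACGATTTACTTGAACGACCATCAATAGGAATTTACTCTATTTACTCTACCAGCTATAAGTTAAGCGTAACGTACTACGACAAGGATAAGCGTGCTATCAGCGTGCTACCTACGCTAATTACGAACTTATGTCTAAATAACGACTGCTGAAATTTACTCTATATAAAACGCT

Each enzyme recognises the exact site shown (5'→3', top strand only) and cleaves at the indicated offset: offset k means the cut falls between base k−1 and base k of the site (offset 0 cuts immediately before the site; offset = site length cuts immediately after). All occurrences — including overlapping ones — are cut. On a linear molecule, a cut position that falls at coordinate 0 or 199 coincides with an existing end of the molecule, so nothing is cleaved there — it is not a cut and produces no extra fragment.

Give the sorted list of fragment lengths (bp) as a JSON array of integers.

[1,1,2,2,4,4,5,6,6,7,7,8,8,9,9,10,11,15,15,17,19,33]

Scan for sites:
  KluX TATAA/0: at [1, 7, 24, 81, 188] ⇒ [1, 7, 24, 81, 188]
  NpsV ATTTACT/6: at [31, 57, 66, 178] ⇒ [37, 63, 72, 184]
  QalIV AACG/4: at [20, 27, 40, 95, 165, 193] ⇒ [24, 31, 44, 99, 169, 197]
  TgoX AGCGT/1: at [90, 115, 126] ⇒ [91, 116, 127]
  XjeIX CTAC/0: at [73, 101, 132, 136] ⇒ [73, 101, 132, 136]

All cut coordinates (distinct, sorted): [1, 7, 24, 31, 37, 44, 63, 72, 73, 81, 91, 99, 101, 116, 127, 132, 136, 169, 184, 188, 197]

Fragments:
  [0,1): 1 bp
  [1,7): 6 bp
  [7,24): 17 bp
  [24,31): 7 bp
  [31,37): 6 bp
  [37,44): 7 bp
  [44,63): 19 bp
  [63,72): 9 bp
  [72,73): 1 bp
  [73,81): 8 bp
  [81,91): 10 bp
  [91,99): 8 bp
  [99,101): 2 bp
  [101,116): 15 bp
  [116,127): 11 bp
  [127,132): 5 bp
  [132,136): 4 bp
  [136,169): 33 bp
  [169,184): 15 bp
  [184,188): 4 bp
  [188,197): 9 bp
  [197,199): 2 bp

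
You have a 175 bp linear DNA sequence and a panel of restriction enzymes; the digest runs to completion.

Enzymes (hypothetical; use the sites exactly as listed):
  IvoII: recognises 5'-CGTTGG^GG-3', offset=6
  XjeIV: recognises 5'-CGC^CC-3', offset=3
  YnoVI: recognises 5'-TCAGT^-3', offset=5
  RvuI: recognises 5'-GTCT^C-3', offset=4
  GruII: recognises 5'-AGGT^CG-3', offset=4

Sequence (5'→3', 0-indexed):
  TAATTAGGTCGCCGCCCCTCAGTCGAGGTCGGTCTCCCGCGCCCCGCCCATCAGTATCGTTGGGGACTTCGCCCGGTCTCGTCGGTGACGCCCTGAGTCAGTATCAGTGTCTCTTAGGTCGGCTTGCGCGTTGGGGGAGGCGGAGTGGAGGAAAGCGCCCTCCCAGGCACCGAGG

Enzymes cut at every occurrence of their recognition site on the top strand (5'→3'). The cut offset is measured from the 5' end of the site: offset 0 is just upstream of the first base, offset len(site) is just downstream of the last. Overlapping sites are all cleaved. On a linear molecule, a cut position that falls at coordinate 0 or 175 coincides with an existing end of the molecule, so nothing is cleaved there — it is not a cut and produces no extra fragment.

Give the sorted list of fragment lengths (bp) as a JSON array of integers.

Scan for sites:
  IvoII CGTTGGGG/6: at [57, 128] ⇒ [63, 134]
  XjeIV CGCCC/3: at [12, 39, 44, 69, 88, 155] ⇒ [15, 42, 47, 72, 91, 158]
  YnoVI TCAGT/5: at [18, 50, 97, 103] ⇒ [23, 55, 102, 108]
  RvuI GTCTC/4: at [31, 75, 108] ⇒ [35, 79, 112]
  GruII AGGTCG/4: at [5, 25, 115] ⇒ [9, 29, 119]

Pooled cuts: [9, 15, 23, 29, 35, 42, 47, 55, 63, 72, 79, 91, 102, 108, 112, 119, 134, 158]

Fragments:
  [0,9): 9 bp
  [9,15): 6 bp
  [15,23): 8 bp
  [23,29): 6 bp
  [29,35): 6 bp
  [35,42): 7 bp
  [42,47): 5 bp
  [47,55): 8 bp
  [55,63): 8 bp
  [63,72): 9 bp
  [72,79): 7 bp
  [79,91): 12 bp
  [91,102): 11 bp
  [102,108): 6 bp
  [108,112): 4 bp
  [112,119): 7 bp
  [119,134): 15 bp
  [134,158): 24 bp
  [158,175): 17 bp

[4,5,6,6,6,6,7,7,7,8,8,8,9,9,11,12,15,17,24]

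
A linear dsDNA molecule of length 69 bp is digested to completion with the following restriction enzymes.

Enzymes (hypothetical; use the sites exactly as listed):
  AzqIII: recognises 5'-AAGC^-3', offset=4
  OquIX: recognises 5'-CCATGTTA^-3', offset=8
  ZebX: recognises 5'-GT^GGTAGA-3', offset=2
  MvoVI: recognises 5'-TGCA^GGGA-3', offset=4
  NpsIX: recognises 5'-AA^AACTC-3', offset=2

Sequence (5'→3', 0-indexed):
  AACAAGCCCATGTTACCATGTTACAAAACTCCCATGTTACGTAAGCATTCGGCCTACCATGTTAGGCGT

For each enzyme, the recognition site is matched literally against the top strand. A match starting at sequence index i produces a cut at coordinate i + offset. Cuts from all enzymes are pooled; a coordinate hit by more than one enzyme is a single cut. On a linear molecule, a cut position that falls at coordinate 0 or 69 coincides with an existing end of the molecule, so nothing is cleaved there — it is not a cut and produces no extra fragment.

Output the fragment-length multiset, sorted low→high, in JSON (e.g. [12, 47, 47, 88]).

Site scan:
  AzqIII AAGC/4: at [3, 42] ⇒ [7, 46]
  OquIX CCATGTTA/8: at [7, 15, 31, 56] ⇒ [15, 23, 39, 64]
  ZebX (GTGGTAGA, off=2): no sites
  MvoVI (TGCAGGGA, off=4): no sites
  NpsIX AAAACTC/2: at [24] ⇒ [26]

Pooled cuts: [7, 15, 23, 26, 39, 46, 64]

Fragments:
  [0,7): 7 bp
  [7,15): 8 bp
  [15,23): 8 bp
  [23,26): 3 bp
  [26,39): 13 bp
  [39,46): 7 bp
  [46,64): 18 bp
  [64,69): 5 bp

[3,5,7,7,8,8,13,18]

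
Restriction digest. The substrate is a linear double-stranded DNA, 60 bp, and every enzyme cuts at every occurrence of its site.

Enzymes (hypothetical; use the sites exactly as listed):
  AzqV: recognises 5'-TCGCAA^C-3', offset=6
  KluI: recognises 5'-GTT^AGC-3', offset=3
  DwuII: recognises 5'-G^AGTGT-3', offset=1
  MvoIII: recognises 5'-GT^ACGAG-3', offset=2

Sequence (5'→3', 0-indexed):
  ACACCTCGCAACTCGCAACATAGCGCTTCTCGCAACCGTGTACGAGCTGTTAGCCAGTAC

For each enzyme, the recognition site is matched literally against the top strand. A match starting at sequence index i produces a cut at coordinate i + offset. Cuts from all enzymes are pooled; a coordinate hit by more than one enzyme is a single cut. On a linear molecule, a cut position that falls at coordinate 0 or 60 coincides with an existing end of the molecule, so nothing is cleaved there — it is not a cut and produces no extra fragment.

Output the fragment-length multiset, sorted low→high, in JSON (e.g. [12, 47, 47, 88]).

[6,7,9,10,11,17]

Scan for sites:
  AzqV TCGCAAC/6: at [5, 12, 29] ⇒ [11, 18, 35]
  KluI GTTAGC/3: at [48] ⇒ [51]
  DwuII (GAGTGT, off=1): no sites
  MvoIII GTACGAG/2: at [39] ⇒ [41]

All cut coordinates (distinct, sorted): [11, 18, 35, 41, 51]

Fragments:
  [0,11): 11 bp
  [11,18): 7 bp
  [18,35): 17 bp
  [35,41): 6 bp
  [41,51): 10 bp
  [51,60): 9 bp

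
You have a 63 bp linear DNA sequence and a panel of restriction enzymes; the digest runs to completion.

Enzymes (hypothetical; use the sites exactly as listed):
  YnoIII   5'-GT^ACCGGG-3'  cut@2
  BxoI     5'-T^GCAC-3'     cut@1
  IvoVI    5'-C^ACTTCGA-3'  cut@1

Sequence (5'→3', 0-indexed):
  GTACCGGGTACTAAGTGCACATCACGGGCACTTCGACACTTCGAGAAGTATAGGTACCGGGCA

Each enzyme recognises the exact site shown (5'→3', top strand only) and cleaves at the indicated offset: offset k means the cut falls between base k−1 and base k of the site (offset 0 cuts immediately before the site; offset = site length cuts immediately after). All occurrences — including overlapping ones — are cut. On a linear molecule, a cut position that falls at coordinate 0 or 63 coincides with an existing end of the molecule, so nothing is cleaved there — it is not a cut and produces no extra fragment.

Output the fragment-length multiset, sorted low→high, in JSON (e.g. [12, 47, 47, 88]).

[2,8,8,13,14,18]

Site scan:
  YnoIII (GTACCGGG, off=2): starts [0, 53] → cuts [2, 55]
  BxoI (TGCAC, off=1): starts [15] → cuts [16]
  IvoVI (CACTTCGA, off=1): starts [28, 36] → cuts [29, 37]

Pooled cuts: [2, 16, 29, 37, 55]

Fragment lengths:
  [0,2): 2 bp
  [2,16): 14 bp
  [16,29): 13 bp
  [29,37): 8 bp
  [37,55): 18 bp
  [55,63): 8 bp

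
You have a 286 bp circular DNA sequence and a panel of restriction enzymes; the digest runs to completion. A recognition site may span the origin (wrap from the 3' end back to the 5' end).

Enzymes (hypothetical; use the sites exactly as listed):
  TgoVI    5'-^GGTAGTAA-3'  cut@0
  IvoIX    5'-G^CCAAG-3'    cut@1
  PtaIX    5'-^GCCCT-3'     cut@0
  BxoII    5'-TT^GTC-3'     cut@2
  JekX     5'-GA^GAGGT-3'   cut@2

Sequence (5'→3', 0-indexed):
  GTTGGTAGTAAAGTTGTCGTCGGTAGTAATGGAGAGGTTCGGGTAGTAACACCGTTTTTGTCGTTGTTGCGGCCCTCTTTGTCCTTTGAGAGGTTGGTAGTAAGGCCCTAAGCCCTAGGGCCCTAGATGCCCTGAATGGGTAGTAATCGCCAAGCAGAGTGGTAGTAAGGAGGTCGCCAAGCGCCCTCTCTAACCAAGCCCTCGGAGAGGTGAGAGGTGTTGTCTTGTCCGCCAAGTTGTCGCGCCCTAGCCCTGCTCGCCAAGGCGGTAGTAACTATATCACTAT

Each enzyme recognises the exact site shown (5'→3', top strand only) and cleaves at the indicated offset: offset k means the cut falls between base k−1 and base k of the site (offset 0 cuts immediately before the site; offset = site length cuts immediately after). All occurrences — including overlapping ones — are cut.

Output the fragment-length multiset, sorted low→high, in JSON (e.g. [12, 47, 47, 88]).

[5,5,5,6,6,6,6,7,7,7,7,8,8,8,9,9,9,9,9,10,10,11,11,12,12,12,15,16,18,23]

Site scan:
  TgoVI GGTAGTAA/0: at [3, 21, 41, 95, 138, 160, 266] ⇒ [3, 21, 41, 95, 138, 160, 266]
  IvoIX GCCAAG/1: at [148, 175, 230, 258] ⇒ [149, 176, 231, 259]
  PtaIX GCCCT/0: at [71, 104, 111, 119, 128, 182, 197, 243, 249] ⇒ [71, 104, 111, 119, 128, 182, 197, 243, 249]
  BxoII TTGTC/2: at [13, 57, 78, 219, 224, 236] ⇒ [15, 59, 80, 221, 226, 238]
  JekX GAGAGGT/2: at [31, 87, 204, 211] ⇒ [33, 89, 206, 213]

All cut coordinates (distinct, sorted): [3, 15, 21, 33, 41, 59, 71, 80, 89, 95, 104, 111, 119, 128, 138, 149, 160, 176, 182, 197, 206, 213, 221, 226, 231, 238, 243, 249, 259, 266]

Fragments:
  3→15: 12 bp
  15→21: 6 bp
  21→33: 12 bp
  33→41: 8 bp
  41→59: 18 bp
  59→71: 12 bp
  71→80: 9 bp
  80→89: 9 bp
  89→95: 6 bp
  95→104: 9 bp
  104→111: 7 bp
  111→119: 8 bp
  119→128: 9 bp
  128→138: 10 bp
  138→149: 11 bp
  149→160: 11 bp
  160→176: 16 bp
  176→182: 6 bp
  182→197: 15 bp
  197→206: 9 bp
  206→213: 7 bp
  213→221: 8 bp
  221→226: 5 bp
  226→231: 5 bp
  231→238: 7 bp
  238→243: 5 bp
  243→249: 6 bp
  249→259: 10 bp
  259→266: 7 bp
  266→3 (wrap): 286-266+3 = 23 bp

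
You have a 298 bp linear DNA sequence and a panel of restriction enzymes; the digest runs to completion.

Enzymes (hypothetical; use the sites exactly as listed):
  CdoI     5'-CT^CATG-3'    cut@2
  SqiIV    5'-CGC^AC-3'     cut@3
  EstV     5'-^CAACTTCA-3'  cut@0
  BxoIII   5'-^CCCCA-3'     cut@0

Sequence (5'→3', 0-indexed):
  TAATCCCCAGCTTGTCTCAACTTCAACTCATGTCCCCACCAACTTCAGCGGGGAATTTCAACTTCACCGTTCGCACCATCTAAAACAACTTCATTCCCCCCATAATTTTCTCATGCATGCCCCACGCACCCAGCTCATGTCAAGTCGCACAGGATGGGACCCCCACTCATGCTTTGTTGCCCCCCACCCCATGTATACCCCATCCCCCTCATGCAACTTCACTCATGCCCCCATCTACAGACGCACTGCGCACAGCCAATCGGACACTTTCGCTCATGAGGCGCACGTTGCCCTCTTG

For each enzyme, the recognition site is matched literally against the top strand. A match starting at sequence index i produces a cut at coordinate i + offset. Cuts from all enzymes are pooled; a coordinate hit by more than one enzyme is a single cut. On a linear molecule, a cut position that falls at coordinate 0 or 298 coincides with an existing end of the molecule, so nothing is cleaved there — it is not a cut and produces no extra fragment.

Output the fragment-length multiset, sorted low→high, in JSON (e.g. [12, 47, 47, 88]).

[4,4,5,5,5,6,7,7,8,8,8,10,10,11,11,11,12,12,12,13,13,14,14,14,16,16,19,23]

Site scan:
  CdoI (CTCATG, off=2): starts [26, 109, 133, 165, 207, 221, 272] → cuts [28, 111, 135, 167, 209, 223, 274]
  SqiIV (CGCAC, off=3): starts [71, 124, 145, 241, 248, 281] → cuts [74, 127, 148, 244, 251, 284]
  EstV (CAACTTCA, off=0): starts [17, 39, 58, 85, 213] → cuts [17, 39, 58, 85, 213]
  BxoIII (CCCCA, off=0): starts [4, 33, 97, 119, 160, 181, 186, 197, 228] → cuts [4, 33, 97, 119, 160, 181, 186, 197, 228]

Pooled cuts: [4, 17, 28, 33, 39, 58, 74, 85, 97, 111, 119, 127, 135, 148, 160, 167, 181, 186, 197, 209, 213, 223, 228, 244, 251, 274, 284]

Fragments:
  [0,4): 4 bp
  [4,17): 13 bp
  [17,28): 11 bp
  [28,33): 5 bp
  [33,39): 6 bp
  [39,58): 19 bp
  [58,74): 16 bp
  [74,85): 11 bp
  [85,97): 12 bp
  [97,111): 14 bp
  [111,119): 8 bp
  [119,127): 8 bp
  [127,135): 8 bp
  [135,148): 13 bp
  [148,160): 12 bp
  [160,167): 7 bp
  [167,181): 14 bp
  [181,186): 5 bp
  [186,197): 11 bp
  [197,209): 12 bp
  [209,213): 4 bp
  [213,223): 10 bp
  [223,228): 5 bp
  [228,244): 16 bp
  [244,251): 7 bp
  [251,274): 23 bp
  [274,284): 10 bp
  [284,298): 14 bp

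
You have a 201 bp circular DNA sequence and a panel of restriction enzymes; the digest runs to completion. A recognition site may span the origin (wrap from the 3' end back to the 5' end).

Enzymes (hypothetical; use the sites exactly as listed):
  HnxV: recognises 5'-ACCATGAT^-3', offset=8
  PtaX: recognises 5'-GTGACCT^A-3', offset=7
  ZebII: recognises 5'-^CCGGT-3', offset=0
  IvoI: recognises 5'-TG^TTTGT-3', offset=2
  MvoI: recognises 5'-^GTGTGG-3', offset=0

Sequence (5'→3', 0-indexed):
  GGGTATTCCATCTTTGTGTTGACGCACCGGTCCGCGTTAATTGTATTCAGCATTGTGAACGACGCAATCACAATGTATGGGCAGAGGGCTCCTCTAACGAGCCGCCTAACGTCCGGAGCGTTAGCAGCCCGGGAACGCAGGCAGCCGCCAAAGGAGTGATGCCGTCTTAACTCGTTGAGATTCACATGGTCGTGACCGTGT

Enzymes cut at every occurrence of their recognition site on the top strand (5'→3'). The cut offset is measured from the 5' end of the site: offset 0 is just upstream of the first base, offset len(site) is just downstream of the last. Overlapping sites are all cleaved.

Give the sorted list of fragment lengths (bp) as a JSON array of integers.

[30,171]

Per-enzyme occurrences:
  HnxV (ACCATGAT, off=8): no sites
  PtaX (GTGACCTA, off=7): no sites
  ZebII CCGGT/0: at [26] ⇒ [26]
  IvoI (TGTTTGT, off=2): no sites
  MvoI GTGTGG/0: at [197] ⇒ [197]

Pooled cuts: [26, 197]

Fragment lengths:
  26→197: 171 bp
  197→26 (wrap): 201-197+26 = 30 bp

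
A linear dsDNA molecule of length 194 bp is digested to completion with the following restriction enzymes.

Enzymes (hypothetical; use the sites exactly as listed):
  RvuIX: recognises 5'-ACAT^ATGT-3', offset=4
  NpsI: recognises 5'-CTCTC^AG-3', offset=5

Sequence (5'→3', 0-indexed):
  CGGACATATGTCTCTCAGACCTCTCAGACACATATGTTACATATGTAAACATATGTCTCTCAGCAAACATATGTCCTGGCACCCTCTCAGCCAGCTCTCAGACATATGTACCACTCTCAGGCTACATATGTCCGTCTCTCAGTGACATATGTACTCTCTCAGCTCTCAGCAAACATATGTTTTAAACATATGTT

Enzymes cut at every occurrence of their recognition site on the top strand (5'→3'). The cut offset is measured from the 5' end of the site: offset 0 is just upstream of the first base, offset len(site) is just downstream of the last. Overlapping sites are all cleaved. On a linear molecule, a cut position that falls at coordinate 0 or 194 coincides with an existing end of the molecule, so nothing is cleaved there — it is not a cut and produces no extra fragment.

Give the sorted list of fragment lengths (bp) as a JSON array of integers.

Per-enzyme occurrences:
  RvuIX (ACATATGT, off=4): starts [3, 29, 38, 48, 66, 101, 123, 144, 172, 185] → cuts [7, 33, 42, 52, 70, 105, 127, 148, 176, 189]
  NpsI (CTCTCAG, off=5): starts [11, 20, 56, 83, 94, 113, 135, 155, 162] → cuts [16, 25, 61, 88, 99, 118, 140, 160, 167]

All cut coordinates (distinct, sorted): [7, 16, 25, 33, 42, 52, 61, 70, 88, 99, 105, 118, 127, 140, 148, 160, 167, 176, 189]

Fragment lengths:
  [0,7): 7 bp
  [7,16): 9 bp
  [16,25): 9 bp
  [25,33): 8 bp
  [33,42): 9 bp
  [42,52): 10 bp
  [52,61): 9 bp
  [61,70): 9 bp
  [70,88): 18 bp
  [88,99): 11 bp
  [99,105): 6 bp
  [105,118): 13 bp
  [118,127): 9 bp
  [127,140): 13 bp
  [140,148): 8 bp
  [148,160): 12 bp
  [160,167): 7 bp
  [167,176): 9 bp
  [176,189): 13 bp
  [189,194): 5 bp

[5,6,7,7,8,8,9,9,9,9,9,9,9,10,11,12,13,13,13,18]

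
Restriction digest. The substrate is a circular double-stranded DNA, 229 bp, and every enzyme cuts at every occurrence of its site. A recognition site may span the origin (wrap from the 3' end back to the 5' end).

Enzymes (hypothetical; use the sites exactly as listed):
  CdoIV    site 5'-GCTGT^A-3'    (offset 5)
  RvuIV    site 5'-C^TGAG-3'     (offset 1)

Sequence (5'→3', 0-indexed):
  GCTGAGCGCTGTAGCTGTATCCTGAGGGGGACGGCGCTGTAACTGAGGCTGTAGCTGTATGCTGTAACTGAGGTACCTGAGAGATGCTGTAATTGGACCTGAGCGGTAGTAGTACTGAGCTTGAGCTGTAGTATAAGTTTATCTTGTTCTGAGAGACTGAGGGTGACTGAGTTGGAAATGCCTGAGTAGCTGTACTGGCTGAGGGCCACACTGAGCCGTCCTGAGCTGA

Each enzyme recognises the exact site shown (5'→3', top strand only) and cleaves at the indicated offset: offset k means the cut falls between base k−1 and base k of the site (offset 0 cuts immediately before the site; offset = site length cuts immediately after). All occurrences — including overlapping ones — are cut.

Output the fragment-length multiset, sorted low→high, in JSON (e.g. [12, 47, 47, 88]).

Per-enzyme occurrences:
  CdoIV GCTGTA/5: at [7, 13, 35, 47, 53, 60, 85, 124, 188] ⇒ [12, 18, 40, 52, 58, 65, 90, 129, 193]
  RvuIV CTGAG/1: at [1, 21, 42, 67, 76, 98, 114, 148, 156, 166, 181, 198, 210, 220, 225] ⇒ [2, 22, 43, 68, 77, 99, 115, 149, 157, 167, 182, 199, 211, 221, 226]

All cut coordinates (distinct, sorted): [2, 12, 18, 22, 40, 43, 52, 58, 65, 68, 77, 90, 99, 115, 129, 149, 157, 167, 182, 193, 199, 211, 221, 226]

Fragments:
  2→12: 10 bp
  12→18: 6 bp
  18→22: 4 bp
  22→40: 18 bp
  40→43: 3 bp
  43→52: 9 bp
  52→58: 6 bp
  58→65: 7 bp
  65→68: 3 bp
  68→77: 9 bp
  77→90: 13 bp
  90→99: 9 bp
  99→115: 16 bp
  115→129: 14 bp
  129→149: 20 bp
  149→157: 8 bp
  157→167: 10 bp
  167→182: 15 bp
  182→193: 11 bp
  193→199: 6 bp
  199→211: 12 bp
  211→221: 10 bp
  221→226: 5 bp
  226→2 (wrap): 229-226+2 = 5 bp

[3,3,4,5,5,6,6,6,7,8,9,9,9,10,10,10,11,12,13,14,15,16,18,20]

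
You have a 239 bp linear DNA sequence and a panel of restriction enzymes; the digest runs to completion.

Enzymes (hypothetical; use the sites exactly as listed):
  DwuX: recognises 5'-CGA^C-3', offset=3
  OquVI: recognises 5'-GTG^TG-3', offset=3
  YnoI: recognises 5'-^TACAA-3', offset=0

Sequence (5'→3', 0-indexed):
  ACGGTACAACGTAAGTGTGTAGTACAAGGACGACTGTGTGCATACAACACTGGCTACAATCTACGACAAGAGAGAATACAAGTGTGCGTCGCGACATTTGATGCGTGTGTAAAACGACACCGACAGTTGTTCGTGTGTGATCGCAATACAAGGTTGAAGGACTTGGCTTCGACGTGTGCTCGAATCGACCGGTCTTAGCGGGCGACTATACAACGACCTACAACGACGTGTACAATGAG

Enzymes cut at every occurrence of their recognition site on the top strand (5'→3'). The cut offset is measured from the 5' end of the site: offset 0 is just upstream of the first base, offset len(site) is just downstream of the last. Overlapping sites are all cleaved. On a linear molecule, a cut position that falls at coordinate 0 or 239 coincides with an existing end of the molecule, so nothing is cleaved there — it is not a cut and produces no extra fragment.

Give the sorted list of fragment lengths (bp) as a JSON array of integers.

Per-enzyme occurrences:
  DwuX (CGAC, off=3): starts [30, 63, 91, 114, 120, 169, 185, 202, 213, 223] → cuts [33, 66, 94, 117, 123, 172, 188, 205, 216, 226]
  OquVI (GTGTG, off=3): starts [14, 35, 81, 104, 132, 134, 173] → cuts [17, 38, 84, 107, 135, 137, 176]
  YnoI (TACAA, off=0): starts [4, 22, 42, 54, 76, 146, 208, 218, 230] → cuts [4, 22, 42, 54, 76, 146, 208, 218, 230]

All cut coordinates (distinct, sorted): [4, 17, 22, 33, 38, 42, 54, 66, 76, 84, 94, 107, 117, 123, 135, 137, 146, 172, 176, 188, 205, 208, 216, 218, 226, 230]

Fragment lengths:
  [0,4): 4 bp
  [4,17): 13 bp
  [17,22): 5 bp
  [22,33): 11 bp
  [33,38): 5 bp
  [38,42): 4 bp
  [42,54): 12 bp
  [54,66): 12 bp
  [66,76): 10 bp
  [76,84): 8 bp
  [84,94): 10 bp
  [94,107): 13 bp
  [107,117): 10 bp
  [117,123): 6 bp
  [123,135): 12 bp
  [135,137): 2 bp
  [137,146): 9 bp
  [146,172): 26 bp
  [172,176): 4 bp
  [176,188): 12 bp
  [188,205): 17 bp
  [205,208): 3 bp
  [208,216): 8 bp
  [216,218): 2 bp
  [218,226): 8 bp
  [226,230): 4 bp
  [230,239): 9 bp

[2,2,3,4,4,4,4,5,5,6,8,8,8,9,9,10,10,10,11,12,12,12,12,13,13,17,26]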